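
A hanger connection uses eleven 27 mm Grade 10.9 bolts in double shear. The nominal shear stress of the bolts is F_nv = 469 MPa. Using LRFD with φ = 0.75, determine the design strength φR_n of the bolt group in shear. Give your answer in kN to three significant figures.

4430 kN

A_b = π × 27² / 4 = 572.6 mm².
R_n = F_nv · A_b · n · n_s = 469 × 572.6 × 11 × 2 / 1000 = 5908 kN.
Design strength φR_n = 0.75 × 5908 = 4430 kN.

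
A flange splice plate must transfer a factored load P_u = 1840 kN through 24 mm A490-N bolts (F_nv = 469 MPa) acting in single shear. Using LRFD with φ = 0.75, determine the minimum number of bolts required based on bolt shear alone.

A_b = π·24²/4 = 452.4 mm².
Per-bolt design strength φR_n = 0.75 × 469 × 452.4 × 1 / 1000 = 159.1 kN.
n ≥ 1840 / 159.1 = 11.56 → use 12 bolts.

12 bolts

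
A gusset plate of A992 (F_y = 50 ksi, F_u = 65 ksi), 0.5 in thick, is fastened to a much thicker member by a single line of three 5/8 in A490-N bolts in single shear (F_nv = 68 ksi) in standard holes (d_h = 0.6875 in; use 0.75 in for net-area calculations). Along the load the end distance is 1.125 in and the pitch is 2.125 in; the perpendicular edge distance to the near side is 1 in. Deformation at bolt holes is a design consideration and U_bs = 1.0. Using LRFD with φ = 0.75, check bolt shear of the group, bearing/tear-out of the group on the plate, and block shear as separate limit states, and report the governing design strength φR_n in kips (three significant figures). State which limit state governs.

46.9 kips (bolt shear governs)

Bolt shear: A_b = π·0.625²/4 = 0.3068 in²; R_n = 68 × 0.3068 × 3 × 1 = 62.59 kips → 0.75 × 62.59 = 46.9 kips.
Bearing: edge l_c = 0.7812, r_n = 30.47 kips; interior l_c = 1.438, r_n = 48.75 kips; R_n = 30.47 + 2·48.75 = 128 kips → 96 kips.
Block shear: A_gv = 2.688, A_nv = 1.75, A_nt = 0.3125 in²; R_n = min(0.6F_uA_nv, 0.6F_yA_gv) + U_bs·F_u·A_nt = 88.56 kips → 66.4 kips.
Bolt shear governs: 46.9 kips.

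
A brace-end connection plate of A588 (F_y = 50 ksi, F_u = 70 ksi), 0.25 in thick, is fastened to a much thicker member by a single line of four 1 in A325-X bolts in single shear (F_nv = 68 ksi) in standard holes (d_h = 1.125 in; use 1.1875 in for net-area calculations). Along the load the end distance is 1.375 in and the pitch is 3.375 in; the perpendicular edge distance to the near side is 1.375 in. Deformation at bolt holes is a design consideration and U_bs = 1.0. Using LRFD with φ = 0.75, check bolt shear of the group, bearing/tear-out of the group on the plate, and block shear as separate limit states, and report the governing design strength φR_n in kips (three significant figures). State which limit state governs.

68.1 kips (block shear governs)

Bolt shear: A_b = π·1²/4 = 0.7854 in²; R_n = 68 × 0.7854 × 4 × 1 = 213.6 kips → 0.75 × 213.6 = 160 kips.
Bearing: edge l_c = 0.8125, r_n = 17.06 kips; interior l_c = 2.25, r_n = 42 kips; R_n = 17.06 + 3·42 = 143.1 kips → 107 kips.
Block shear: A_gv = 2.875, A_nv = 1.836, A_nt = 0.1953 in²; R_n = min(0.6F_uA_nv, 0.6F_yA_gv) + U_bs·F_u·A_nt = 90.78 kips → 68.1 kips.
Block shear governs: 68.1 kips.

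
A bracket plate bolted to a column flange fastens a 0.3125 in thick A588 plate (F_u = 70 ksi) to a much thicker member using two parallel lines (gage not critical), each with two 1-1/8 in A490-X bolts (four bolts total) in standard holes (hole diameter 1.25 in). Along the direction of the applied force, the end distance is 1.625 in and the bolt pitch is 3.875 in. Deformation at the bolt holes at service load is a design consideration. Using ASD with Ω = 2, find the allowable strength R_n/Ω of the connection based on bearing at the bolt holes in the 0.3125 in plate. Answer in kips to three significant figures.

85.3 kips

Per bolt r_n = 1.2 l_c t F_u ≤ 2.4 d t F_u; upper limit = 2.4 × 1.125 × 0.3125 × 70 = 59.06 kips.
Edge bolt: l_c = 1.625 − 1.25/2 = 1 in → 1.2 × 1 × 0.3125 × 70 = 26.25 → r_n = 26.25 kips.
Interior bolts: l_c = 3.875 − 1.25 = 2.625 in → 1.2 × 2.625 × 0.3125 × 70 = 68.91 → r_n = 59.06 kips.
R_n = 2 × 26.25 + 2 × 59.06 = 170.6 kips.
Allowable strength R_n/Ω = 170.6 / 2 = 85.3 kips.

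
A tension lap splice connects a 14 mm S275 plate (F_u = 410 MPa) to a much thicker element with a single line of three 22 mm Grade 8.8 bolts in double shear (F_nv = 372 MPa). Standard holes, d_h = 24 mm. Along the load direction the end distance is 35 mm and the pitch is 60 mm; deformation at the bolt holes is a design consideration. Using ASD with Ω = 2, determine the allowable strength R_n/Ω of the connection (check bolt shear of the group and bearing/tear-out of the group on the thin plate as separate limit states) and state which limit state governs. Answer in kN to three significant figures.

327 kN (bearing governs)

Bolt shear: A_b = π·22²/4 = 380.1 mm²; R_n = 372 × 380.1 × 3 × 2 / 1000 = 848.5 kN → 848.5 / 2 = 424 kN.
Bearing (1.2 l_c t F_u ≤ 2.4 d t F_u): upper limit = 2.4·22·14·410 / 1000 = 303.1 kN.
  Edge l_c = 35 − 24/2 = 23 → r_n = 158.4 kN; interior l_c = 60 − 24 = 36 → r_n = 248 kN.
  R_n,bearing = 1·158.4 + 2·248 = 654.4 kN → 654.4 / 2 = 327 kN.
Bearing governs: 327 kN.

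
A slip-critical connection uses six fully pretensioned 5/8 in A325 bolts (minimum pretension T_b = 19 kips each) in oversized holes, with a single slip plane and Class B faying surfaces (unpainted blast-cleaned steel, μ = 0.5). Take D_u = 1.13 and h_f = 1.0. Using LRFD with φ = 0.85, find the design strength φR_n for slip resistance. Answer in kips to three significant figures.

R_n = μ · D_u · h_f · T_b · n_s · n_b = 0.5 × 1.13 × 1.0 × 19 × 1 × 6 = 64.41 kips.
Design strength φR_n = 0.85 × 64.41 = 54.7 kips.

54.7 kips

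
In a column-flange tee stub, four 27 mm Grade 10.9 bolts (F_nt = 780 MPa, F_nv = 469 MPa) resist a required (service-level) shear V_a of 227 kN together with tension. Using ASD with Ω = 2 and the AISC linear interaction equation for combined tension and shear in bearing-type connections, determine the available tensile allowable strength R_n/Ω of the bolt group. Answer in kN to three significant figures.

A_b = π·27²/4 = 572.6 mm²; f_rv = 227 × 1000 / (4 × 572.6) = 99.12 MPa.
F'_nt = 1.3 F_nt − (Ω F_nt / F_nv) f_rv = 1.3·780 − (2·780/469)·99.12 = 684.3 MPa, capped at F_nt → F'_nt = 684.3 MPa.
R_n = F'_nt · A_b · n = 684.3 × 572.6 × 4 / 1000 = 1567 kN.
Allowable strength R_n/Ω = 1567 / 2 = 784 kN.

784 kN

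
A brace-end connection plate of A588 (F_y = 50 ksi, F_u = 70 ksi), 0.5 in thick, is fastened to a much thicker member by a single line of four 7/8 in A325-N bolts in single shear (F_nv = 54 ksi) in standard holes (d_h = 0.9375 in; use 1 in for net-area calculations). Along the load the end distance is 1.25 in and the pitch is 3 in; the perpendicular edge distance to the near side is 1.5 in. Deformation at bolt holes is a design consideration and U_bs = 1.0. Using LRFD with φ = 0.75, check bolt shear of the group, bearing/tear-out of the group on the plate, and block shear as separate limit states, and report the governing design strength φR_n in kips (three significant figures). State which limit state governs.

97.4 kips (bolt shear governs)

Bolt shear: A_b = π·0.875²/4 = 0.6013 in²; R_n = 54 × 0.6013 × 4 × 1 = 129.9 kips → 0.75 × 129.9 = 97.4 kips.
Bearing: edge l_c = 0.7812, r_n = 32.81 kips; interior l_c = 2.062, r_n = 73.5 kips; R_n = 32.81 + 3·73.5 = 253.3 kips → 190 kips.
Block shear: A_gv = 5.125, A_nv = 3.375, A_nt = 0.5 in²; R_n = min(0.6F_uA_nv, 0.6F_yA_gv) + U_bs·F_u·A_nt = 176.8 kips → 133 kips.
Bolt shear governs: 97.4 kips.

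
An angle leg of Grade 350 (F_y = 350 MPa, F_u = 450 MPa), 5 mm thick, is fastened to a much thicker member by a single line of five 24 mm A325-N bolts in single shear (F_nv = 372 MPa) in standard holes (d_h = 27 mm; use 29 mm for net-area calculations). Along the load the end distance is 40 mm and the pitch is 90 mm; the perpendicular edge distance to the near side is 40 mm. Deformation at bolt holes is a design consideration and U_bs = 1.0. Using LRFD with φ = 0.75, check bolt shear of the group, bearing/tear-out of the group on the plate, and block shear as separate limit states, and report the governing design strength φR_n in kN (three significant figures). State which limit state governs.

316 kN (block shear governs)

Bolt shear: A_b = π·24²/4 = 452.4 mm²; R_n = 372 × 452.4 × 5 × 1 / 1000 = 841.4 kN → 0.75 × 841.4 = 631 kN.
Bearing: edge l_c = 26.5, r_n = 71.55 kN; interior l_c = 63, r_n = 129.6 kN; R_n = 71.55 + 4·129.6 = 589.9 kN → 442 kN.
Block shear: A_gv = 2000, A_nv = 1348, A_nt = 127.5 mm²; R_n = min(0.6F_uA_nv, 0.6F_yA_gv) + U_bs·F_u·A_nt = 421.2 kN → 316 kN.
Block shear governs: 316 kN.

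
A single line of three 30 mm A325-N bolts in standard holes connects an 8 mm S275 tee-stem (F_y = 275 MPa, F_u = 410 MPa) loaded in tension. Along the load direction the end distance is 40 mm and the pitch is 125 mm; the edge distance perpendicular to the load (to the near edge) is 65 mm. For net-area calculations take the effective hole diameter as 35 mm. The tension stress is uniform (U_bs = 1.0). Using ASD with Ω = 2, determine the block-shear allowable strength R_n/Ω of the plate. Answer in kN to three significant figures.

Shear plane L_v = 40 + 2·125 = 290 mm; A_gv = 290 × 8 = 2320 mm².
A_nv = (290 − 2.5·35) × 8 = 1620 mm².
A_nt = (65 − 0.5·35) × 8 = 380 mm².
0.6 F_u A_nv = 398.5 kN; 0.6 F_y A_gv = 382.8 kN → shear yielding governs the shear term.
R_n = 382.8 + 1.0 × 410 × 380 / 1000 = 538.6 kN.
Allowable strength R_n/Ω = 538.6 / 2 = 269 kN.

269 kN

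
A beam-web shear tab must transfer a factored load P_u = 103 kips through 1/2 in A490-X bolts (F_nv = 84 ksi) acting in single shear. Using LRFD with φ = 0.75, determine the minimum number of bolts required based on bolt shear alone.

9 bolts

A_b = π·0.5²/4 = 0.1963 in².
Per-bolt design strength φR_n = 0.75 × 84 × 0.1963 × 1 = 12.37 kips.
n ≥ 103 / 12.37 = 8.327 → use 9 bolts.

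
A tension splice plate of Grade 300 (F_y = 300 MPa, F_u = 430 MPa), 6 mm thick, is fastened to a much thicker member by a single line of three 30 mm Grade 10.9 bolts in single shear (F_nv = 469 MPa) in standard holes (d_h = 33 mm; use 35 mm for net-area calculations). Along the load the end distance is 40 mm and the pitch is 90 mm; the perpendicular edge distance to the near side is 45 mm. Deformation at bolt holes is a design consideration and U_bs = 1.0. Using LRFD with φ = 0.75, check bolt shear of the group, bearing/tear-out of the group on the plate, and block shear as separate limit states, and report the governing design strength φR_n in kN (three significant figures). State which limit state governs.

207 kN (block shear governs)

Bolt shear: A_b = π·30²/4 = 706.9 mm²; R_n = 469 × 706.9 × 3 × 1 / 1000 = 994.5 kN → 0.75 × 994.5 = 746 kN.
Bearing: edge l_c = 23.5, r_n = 72.76 kN; interior l_c = 57, r_n = 176.5 kN; R_n = 72.76 + 2·176.5 = 425.7 kN → 319 kN.
Block shear: A_gv = 1320, A_nv = 795, A_nt = 165 mm²; R_n = min(0.6F_uA_nv, 0.6F_yA_gv) + U_bs·F_u·A_nt = 276.1 kN → 207 kN.
Block shear governs: 207 kN.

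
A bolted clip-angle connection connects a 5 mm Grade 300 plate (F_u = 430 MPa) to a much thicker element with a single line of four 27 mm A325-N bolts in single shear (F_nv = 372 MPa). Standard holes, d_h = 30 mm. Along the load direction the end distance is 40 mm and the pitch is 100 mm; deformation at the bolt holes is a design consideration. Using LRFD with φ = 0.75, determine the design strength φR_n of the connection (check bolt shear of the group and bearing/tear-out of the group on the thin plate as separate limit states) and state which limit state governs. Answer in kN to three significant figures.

362 kN (bearing governs)

Bolt shear: A_b = π·27²/4 = 572.6 mm²; R_n = 372 × 572.6 × 4 × 1 / 1000 = 852 kN → 0.75 × 852 = 639 kN.
Bearing (1.2 l_c t F_u ≤ 2.4 d t F_u): upper limit = 2.4·27·5·430 / 1000 = 139.3 kN.
  Edge l_c = 40 − 30/2 = 25 → r_n = 64.5 kN; interior l_c = 100 − 30 = 70 → r_n = 139.3 kN.
  R_n,bearing = 1·64.5 + 3·139.3 = 482.5 kN → 0.75 × 482.5 = 362 kN.
Bearing governs: 362 kN.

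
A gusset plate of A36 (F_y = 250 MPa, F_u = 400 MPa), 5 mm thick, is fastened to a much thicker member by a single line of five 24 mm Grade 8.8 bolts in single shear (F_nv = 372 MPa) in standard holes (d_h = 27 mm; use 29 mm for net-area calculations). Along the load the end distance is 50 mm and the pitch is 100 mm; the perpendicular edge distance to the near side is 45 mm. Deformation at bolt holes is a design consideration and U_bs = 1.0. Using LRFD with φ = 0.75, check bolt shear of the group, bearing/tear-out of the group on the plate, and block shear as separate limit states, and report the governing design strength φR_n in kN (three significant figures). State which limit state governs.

299 kN (block shear governs)

Bolt shear: A_b = π·24²/4 = 452.4 mm²; R_n = 372 × 452.4 × 5 × 1 / 1000 = 841.4 kN → 0.75 × 841.4 = 631 kN.
Bearing: edge l_c = 36.5, r_n = 87.6 kN; interior l_c = 73, r_n = 115.2 kN; R_n = 87.6 + 4·115.2 = 548.4 kN → 411 kN.
Block shear: A_gv = 2250, A_nv = 1598, A_nt = 152.5 mm²; R_n = min(0.6F_uA_nv, 0.6F_yA_gv) + U_bs·F_u·A_nt = 398.5 kN → 299 kN.
Block shear governs: 299 kN.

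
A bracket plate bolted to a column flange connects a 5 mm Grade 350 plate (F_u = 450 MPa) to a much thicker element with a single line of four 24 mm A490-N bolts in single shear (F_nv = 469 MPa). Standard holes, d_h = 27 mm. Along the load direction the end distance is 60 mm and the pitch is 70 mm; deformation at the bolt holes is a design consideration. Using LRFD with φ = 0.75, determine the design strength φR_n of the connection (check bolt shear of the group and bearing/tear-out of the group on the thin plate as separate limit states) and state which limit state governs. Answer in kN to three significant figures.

355 kN (bearing governs)

Bolt shear: A_b = π·24²/4 = 452.4 mm²; R_n = 469 × 452.4 × 4 × 1 / 1000 = 848.7 kN → 0.75 × 848.7 = 637 kN.
Bearing (1.2 l_c t F_u ≤ 2.4 d t F_u): upper limit = 2.4·24·5·450 / 1000 = 129.6 kN.
  Edge l_c = 60 − 27/2 = 46.5 → r_n = 125.5 kN; interior l_c = 70 − 27 = 43 → r_n = 116.1 kN.
  R_n,bearing = 1·125.5 + 3·116.1 = 473.9 kN → 0.75 × 473.9 = 355 kN.
Bearing governs: 355 kN.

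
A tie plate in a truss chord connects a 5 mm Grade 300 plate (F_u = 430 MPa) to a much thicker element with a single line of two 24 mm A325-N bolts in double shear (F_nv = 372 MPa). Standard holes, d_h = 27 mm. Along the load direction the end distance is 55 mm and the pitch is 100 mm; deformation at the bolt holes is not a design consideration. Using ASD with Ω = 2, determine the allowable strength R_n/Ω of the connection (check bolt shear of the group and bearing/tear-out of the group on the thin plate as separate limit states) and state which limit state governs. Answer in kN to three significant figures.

Bolt shear: A_b = π·24²/4 = 452.4 mm²; R_n = 372 × 452.4 × 2 × 2 / 1000 = 673.2 kN → 673.2 / 2 = 337 kN.
Bearing (1.5 l_c t F_u ≤ 3.0 d t F_u): upper limit = 3.0·24·5·430 / 1000 = 154.8 kN.
  Edge l_c = 55 − 27/2 = 41.5 → r_n = 133.8 kN; interior l_c = 100 − 27 = 73 → r_n = 154.8 kN.
  R_n,bearing = 1·133.8 + 1·154.8 = 288.6 kN → 288.6 / 2 = 144 kN.
Bearing governs: 144 kN.

144 kN (bearing governs)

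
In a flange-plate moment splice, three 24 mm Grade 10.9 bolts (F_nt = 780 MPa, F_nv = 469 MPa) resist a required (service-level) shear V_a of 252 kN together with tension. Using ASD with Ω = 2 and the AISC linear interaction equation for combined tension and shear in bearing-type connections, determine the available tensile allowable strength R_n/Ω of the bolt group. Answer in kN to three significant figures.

A_b = π·24²/4 = 452.4 mm²; f_rv = 252 × 1000 / (3 × 452.4) = 185.7 MPa.
F'_nt = 1.3 F_nt − (Ω F_nt / F_nv) f_rv = 1.3·780 − (2·780/469)·185.7 = 396.4 MPa, capped at F_nt → F'_nt = 396.4 MPa.
R_n = F'_nt · A_b · n = 396.4 × 452.4 × 3 / 1000 = 538 kN.
Allowable strength R_n/Ω = 538 / 2 = 269 kN.

269 kN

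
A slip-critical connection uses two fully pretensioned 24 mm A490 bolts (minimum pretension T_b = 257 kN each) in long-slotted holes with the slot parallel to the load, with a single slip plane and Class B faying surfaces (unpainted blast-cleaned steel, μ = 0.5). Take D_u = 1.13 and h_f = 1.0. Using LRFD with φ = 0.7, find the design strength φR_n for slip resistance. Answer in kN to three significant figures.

203 kN

R_n = μ · D_u · h_f · T_b · n_s · n_b = 0.5 × 1.13 × 1.0 × 257 × 1 × 2 = 290.4 kN.
Design strength φR_n = 0.7 × 290.4 = 203 kN.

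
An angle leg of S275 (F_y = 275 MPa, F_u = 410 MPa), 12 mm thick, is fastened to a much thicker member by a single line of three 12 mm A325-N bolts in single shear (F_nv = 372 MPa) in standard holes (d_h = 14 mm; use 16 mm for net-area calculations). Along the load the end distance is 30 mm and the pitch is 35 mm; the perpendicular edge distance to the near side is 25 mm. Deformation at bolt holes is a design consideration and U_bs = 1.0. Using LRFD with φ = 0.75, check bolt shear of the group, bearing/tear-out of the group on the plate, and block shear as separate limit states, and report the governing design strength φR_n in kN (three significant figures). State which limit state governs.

94.7 kN (bolt shear governs)

Bolt shear: A_b = π·12²/4 = 113.1 mm²; R_n = 372 × 113.1 × 3 × 1 / 1000 = 126.2 kN → 0.75 × 126.2 = 94.7 kN.
Bearing: edge l_c = 23, r_n = 135.8 kN; interior l_c = 21, r_n = 124 kN; R_n = 135.8 + 2·124 = 383.8 kN → 288 kN.
Block shear: A_gv = 1200, A_nv = 720, A_nt = 204 mm²; R_n = min(0.6F_uA_nv, 0.6F_yA_gv) + U_bs·F_u·A_nt = 260.8 kN → 196 kN.
Bolt shear governs: 94.7 kN.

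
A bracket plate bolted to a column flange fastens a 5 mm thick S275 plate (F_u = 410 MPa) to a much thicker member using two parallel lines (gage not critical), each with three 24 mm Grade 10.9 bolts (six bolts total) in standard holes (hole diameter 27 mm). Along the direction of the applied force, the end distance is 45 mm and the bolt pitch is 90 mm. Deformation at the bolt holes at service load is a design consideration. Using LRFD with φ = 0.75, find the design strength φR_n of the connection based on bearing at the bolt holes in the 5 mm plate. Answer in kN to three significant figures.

Per bolt r_n = 1.2 l_c t F_u ≤ 2.4 d t F_u; upper limit = 2.4 × 24 × 5 × 410 / 1000 = 118.1 kN.
Edge bolt: l_c = 45 − 27/2 = 31.5 mm → 1.2 × 31.5 × 5 × 410 / 1000 = 77.49 → r_n = 77.49 kN.
Interior bolts: l_c = 90 − 27 = 63 mm → 1.2 × 63 × 5 × 410 / 1000 = 155 → r_n = 118.1 kN.
R_n = 2 × 77.49 + 4 × 118.1 = 627.3 kN.
Design strength φR_n = 0.75 × 627.3 = 470 kN.

470 kN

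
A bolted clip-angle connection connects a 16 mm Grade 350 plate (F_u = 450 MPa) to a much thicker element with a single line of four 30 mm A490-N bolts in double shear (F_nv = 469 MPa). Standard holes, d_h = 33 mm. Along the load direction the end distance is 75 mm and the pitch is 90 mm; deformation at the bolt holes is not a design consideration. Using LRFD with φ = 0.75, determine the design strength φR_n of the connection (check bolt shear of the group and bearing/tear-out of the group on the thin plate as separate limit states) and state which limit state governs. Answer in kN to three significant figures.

Bolt shear: A_b = π·30²/4 = 706.9 mm²; R_n = 469 × 706.9 × 4 × 2 / 1000 = 2652 kN → 0.75 × 2652 = 1990 kN.
Bearing (1.5 l_c t F_u ≤ 3.0 d t F_u): upper limit = 3.0·30·16·450 / 1000 = 648 kN.
  Edge l_c = 75 − 33/2 = 58.5 → r_n = 631.8 kN; interior l_c = 90 − 33 = 57 → r_n = 615.6 kN.
  R_n,bearing = 1·631.8 + 3·615.6 = 2479 kN → 0.75 × 2479 = 1860 kN.
Bearing governs: 1860 kN.

1860 kN (bearing governs)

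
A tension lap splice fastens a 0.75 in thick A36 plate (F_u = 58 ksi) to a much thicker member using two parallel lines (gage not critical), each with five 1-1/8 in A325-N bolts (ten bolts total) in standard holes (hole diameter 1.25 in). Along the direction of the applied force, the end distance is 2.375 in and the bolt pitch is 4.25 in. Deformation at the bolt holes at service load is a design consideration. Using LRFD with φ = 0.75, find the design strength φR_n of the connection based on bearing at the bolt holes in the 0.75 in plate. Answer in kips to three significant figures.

842 kips

Per bolt r_n = 1.2 l_c t F_u ≤ 2.4 d t F_u; upper limit = 2.4 × 1.125 × 0.75 × 58 = 117.4 kips.
Edge bolt: l_c = 2.375 − 1.25/2 = 1.75 in → 1.2 × 1.75 × 0.75 × 58 = 91.35 → r_n = 91.35 kips.
Interior bolts: l_c = 4.25 − 1.25 = 3 in → 1.2 × 3 × 0.75 × 58 = 156.6 → r_n = 117.4 kips.
R_n = 2 × 91.35 + 8 × 117.4 = 1122 kips.
Design strength φR_n = 0.75 × 1122 = 842 kips.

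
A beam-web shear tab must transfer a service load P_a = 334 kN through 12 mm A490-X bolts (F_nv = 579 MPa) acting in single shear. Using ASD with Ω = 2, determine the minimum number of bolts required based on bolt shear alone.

11 bolts

A_b = π·12²/4 = 113.1 mm².
Per-bolt allowable strength R_n/Ω = 579 × 113.1 × 1 / 1000 / 2 = 32.74 kN.
n ≥ 334 / 32.74 = 10.2 → use 11 bolts.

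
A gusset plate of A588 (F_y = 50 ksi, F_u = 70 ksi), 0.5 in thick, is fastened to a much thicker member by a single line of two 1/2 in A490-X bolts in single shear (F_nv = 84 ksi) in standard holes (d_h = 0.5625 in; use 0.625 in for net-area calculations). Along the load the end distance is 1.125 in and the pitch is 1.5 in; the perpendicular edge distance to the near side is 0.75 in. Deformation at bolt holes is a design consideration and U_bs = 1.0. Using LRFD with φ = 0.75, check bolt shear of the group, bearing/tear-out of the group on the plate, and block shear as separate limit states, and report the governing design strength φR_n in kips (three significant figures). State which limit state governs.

Bolt shear: A_b = π·0.5²/4 = 0.1963 in²; R_n = 84 × 0.1963 × 2 × 1 = 32.99 kips → 0.75 × 32.99 = 24.7 kips.
Bearing: edge l_c = 0.8438, r_n = 35.44 kips; interior l_c = 0.9375, r_n = 39.38 kips; R_n = 35.44 + 1·39.38 = 74.81 kips → 56.1 kips.
Block shear: A_gv = 1.312, A_nv = 0.8438, A_nt = 0.2188 in²; R_n = min(0.6F_uA_nv, 0.6F_yA_gv) + U_bs·F_u·A_nt = 50.75 kips → 38.1 kips.
Bolt shear governs: 24.7 kips.

24.7 kips (bolt shear governs)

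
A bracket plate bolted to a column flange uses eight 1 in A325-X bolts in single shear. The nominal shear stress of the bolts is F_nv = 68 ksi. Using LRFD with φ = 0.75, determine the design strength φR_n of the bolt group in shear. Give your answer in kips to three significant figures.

320 kips

A_b = π × 1² / 4 = 0.7854 in².
R_n = F_nv · A_b · n · n_s = 68 × 0.7854 × 8 × 1 = 427.3 kips.
Design strength φR_n = 0.75 × 427.3 = 320 kips.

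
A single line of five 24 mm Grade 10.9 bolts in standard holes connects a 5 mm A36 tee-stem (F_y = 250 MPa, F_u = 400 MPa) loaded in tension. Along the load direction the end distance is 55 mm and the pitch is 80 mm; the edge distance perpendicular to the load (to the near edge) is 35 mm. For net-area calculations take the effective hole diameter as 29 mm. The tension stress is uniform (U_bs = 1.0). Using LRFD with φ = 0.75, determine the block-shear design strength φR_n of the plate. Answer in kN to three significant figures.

242 kN

Shear plane L_v = 55 + 4·80 = 375 mm; A_gv = 375 × 5 = 1875 mm².
A_nv = (375 − 4.5·29) × 5 = 1222 mm².
A_nt = (35 − 0.5·29) × 5 = 102.5 mm².
0.6 F_u A_nv = 293.4 kN; 0.6 F_y A_gv = 281.2 kN → shear yielding governs the shear term.
R_n = 281.2 + 1.0 × 400 × 102.5 / 1000 = 322.2 kN.
Design strength φR_n = 0.75 × 322.2 = 242 kN.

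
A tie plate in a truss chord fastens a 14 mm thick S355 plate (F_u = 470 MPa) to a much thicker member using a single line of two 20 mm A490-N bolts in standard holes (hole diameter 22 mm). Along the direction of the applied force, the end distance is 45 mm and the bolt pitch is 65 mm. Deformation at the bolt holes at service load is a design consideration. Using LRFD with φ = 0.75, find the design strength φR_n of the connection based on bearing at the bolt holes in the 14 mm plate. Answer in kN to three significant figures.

Per bolt r_n = 1.2 l_c t F_u ≤ 2.4 d t F_u; upper limit = 2.4 × 20 × 14 × 470 / 1000 = 315.8 kN.
Edge bolt: l_c = 45 − 22/2 = 34 mm → 1.2 × 34 × 14 × 470 / 1000 = 268.5 → r_n = 268.5 kN.
Interior bolts: l_c = 65 − 22 = 43 mm → 1.2 × 43 × 14 × 470 / 1000 = 339.5 → r_n = 315.8 kN.
R_n = 1 × 268.5 + 1 × 315.8 = 584.3 kN.
Design strength φR_n = 0.75 × 584.3 = 438 kN.

438 kN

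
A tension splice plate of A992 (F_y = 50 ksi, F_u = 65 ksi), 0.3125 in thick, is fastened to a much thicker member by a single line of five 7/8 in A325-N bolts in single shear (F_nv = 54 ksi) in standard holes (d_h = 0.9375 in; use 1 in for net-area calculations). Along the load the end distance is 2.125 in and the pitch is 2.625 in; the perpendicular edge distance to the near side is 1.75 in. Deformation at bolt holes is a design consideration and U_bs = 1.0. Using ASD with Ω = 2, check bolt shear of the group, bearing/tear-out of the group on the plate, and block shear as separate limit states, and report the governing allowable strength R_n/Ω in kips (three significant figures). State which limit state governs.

Bolt shear: A_b = π·0.875²/4 = 0.6013 in²; R_n = 54 × 0.6013 × 5 × 1 = 162.4 kips → 162.4 / 2 = 81.2 kips.
Bearing: edge l_c = 1.656, r_n = 40.37 kips; interior l_c = 1.688, r_n = 41.13 kips; R_n = 40.37 + 4·41.13 = 204.9 kips → 102 kips.
Block shear: A_gv = 3.945, A_nv = 2.539, A_nt = 0.3906 in²; R_n = min(0.6F_uA_nv, 0.6F_yA_gv) + U_bs·F_u·A_nt = 124.4 kips → 62.2 kips.
Block shear governs: 62.2 kips.

62.2 kips (block shear governs)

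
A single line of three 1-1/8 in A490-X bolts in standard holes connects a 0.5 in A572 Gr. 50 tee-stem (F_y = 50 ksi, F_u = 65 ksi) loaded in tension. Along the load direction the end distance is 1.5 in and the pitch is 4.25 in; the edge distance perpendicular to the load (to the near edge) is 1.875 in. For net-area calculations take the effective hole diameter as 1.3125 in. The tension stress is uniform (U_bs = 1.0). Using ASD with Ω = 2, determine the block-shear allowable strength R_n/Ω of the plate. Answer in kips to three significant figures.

Shear plane L_v = 1.5 + 2·4.25 = 10 in; A_gv = 10 × 0.5 = 5 in².
A_nv = (10 − 2.5·1.3125) × 0.5 = 3.359 in².
A_nt = (1.875 − 0.5·1.3125) × 0.5 = 0.6094 in².
0.6 F_u A_nv = 131 kips; 0.6 F_y A_gv = 150 kips → shear rupture governs the shear term.
R_n = 131 + 1.0 × 65 × 0.6094 = 170.6 kips.
Allowable strength R_n/Ω = 170.6 / 2 = 85.3 kips.

85.3 kips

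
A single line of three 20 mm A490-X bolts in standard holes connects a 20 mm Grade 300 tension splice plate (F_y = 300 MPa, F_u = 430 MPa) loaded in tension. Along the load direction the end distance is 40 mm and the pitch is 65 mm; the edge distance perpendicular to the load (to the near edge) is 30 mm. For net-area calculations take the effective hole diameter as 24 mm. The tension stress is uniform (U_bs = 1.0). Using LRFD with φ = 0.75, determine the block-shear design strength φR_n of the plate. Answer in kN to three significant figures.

542 kN

Shear plane L_v = 40 + 2·65 = 170 mm; A_gv = 170 × 20 = 3400 mm².
A_nv = (170 − 2.5·24) × 20 = 2200 mm².
A_nt = (30 − 0.5·24) × 20 = 360 mm².
0.6 F_u A_nv = 567.6 kN; 0.6 F_y A_gv = 612 kN → shear rupture governs the shear term.
R_n = 567.6 + 1.0 × 430 × 360 / 1000 = 722.4 kN.
Design strength φR_n = 0.75 × 722.4 = 542 kN.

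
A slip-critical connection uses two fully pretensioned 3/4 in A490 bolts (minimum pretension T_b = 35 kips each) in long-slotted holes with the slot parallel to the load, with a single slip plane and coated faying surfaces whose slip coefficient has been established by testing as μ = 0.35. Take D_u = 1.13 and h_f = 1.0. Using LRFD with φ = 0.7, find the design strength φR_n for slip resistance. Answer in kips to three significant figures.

R_n = μ · D_u · h_f · T_b · n_s · n_b = 0.35 × 1.13 × 1.0 × 35 × 1 × 2 = 27.68 kips.
Design strength φR_n = 0.7 × 27.68 = 19.4 kips.

19.4 kips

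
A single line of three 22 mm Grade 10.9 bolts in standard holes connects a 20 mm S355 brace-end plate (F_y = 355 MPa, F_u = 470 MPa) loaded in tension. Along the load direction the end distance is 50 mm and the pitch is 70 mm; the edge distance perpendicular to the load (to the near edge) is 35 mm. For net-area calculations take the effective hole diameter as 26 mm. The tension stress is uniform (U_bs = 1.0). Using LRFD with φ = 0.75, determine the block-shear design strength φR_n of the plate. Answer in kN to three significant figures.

Shear plane L_v = 50 + 2·70 = 190 mm; A_gv = 190 × 20 = 3800 mm².
A_nv = (190 − 2.5·26) × 20 = 2500 mm².
A_nt = (35 − 0.5·26) × 20 = 440 mm².
0.6 F_u A_nv = 705 kN; 0.6 F_y A_gv = 809.4 kN → shear rupture governs the shear term.
R_n = 705 + 1.0 × 470 × 440 / 1000 = 911.8 kN.
Design strength φR_n = 0.75 × 911.8 = 684 kN.

684 kN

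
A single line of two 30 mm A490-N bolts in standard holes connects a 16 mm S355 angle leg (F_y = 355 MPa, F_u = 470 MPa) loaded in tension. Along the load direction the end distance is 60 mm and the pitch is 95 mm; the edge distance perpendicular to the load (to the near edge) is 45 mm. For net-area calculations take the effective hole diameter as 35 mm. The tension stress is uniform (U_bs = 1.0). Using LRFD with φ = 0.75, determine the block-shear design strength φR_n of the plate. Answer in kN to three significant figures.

Shear plane L_v = 60 + 1·95 = 155 mm; A_gv = 155 × 16 = 2480 mm².
A_nv = (155 − 1.5·35) × 16 = 1640 mm².
A_nt = (45 − 0.5·35) × 16 = 440 mm².
0.6 F_u A_nv = 462.5 kN; 0.6 F_y A_gv = 528.2 kN → shear rupture governs the shear term.
R_n = 462.5 + 1.0 × 470 × 440 / 1000 = 669.3 kN.
Design strength φR_n = 0.75 × 669.3 = 502 kN.

502 kN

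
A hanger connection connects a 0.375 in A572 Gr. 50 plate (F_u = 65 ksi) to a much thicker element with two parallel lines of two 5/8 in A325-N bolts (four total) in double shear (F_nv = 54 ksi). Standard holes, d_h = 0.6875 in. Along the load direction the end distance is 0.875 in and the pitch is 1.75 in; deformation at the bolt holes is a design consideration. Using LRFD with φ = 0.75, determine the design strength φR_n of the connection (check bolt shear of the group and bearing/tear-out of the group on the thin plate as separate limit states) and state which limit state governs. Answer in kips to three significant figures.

Bolt shear: A_b = π·0.625²/4 = 0.3068 in²; R_n = 54 × 0.3068 × 4 × 2 = 132.5 kips → 0.75 × 132.5 = 99.4 kips.
Bearing (1.2 l_c t F_u ≤ 2.4 d t F_u): upper limit = 2.4·0.625·0.375·65 = 36.56 kips.
  Edge l_c = 0.875 − 0.6875/2 = 0.5312 → r_n = 15.54 kips; interior l_c = 1.75 − 0.6875 = 1.062 → r_n = 31.08 kips.
  R_n,bearing = 2·15.54 + 2·31.08 = 93.23 kips → 0.75 × 93.23 = 69.9 kips.
Bearing governs: 69.9 kips.

69.9 kips (bearing governs)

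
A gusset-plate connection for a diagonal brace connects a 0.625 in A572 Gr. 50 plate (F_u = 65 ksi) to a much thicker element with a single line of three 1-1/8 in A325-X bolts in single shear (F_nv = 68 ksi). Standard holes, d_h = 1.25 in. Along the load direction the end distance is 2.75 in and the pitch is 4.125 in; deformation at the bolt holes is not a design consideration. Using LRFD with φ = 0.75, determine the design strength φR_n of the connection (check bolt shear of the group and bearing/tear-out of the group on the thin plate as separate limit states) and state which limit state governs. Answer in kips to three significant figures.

152 kips (bolt shear governs)

Bolt shear: A_b = π·1.125²/4 = 0.994 in²; R_n = 68 × 0.994 × 3 × 1 = 202.8 kips → 0.75 × 202.8 = 152 kips.
Bearing (1.5 l_c t F_u ≤ 3.0 d t F_u): upper limit = 3.0·1.125·0.625·65 = 137.1 kips.
  Edge l_c = 2.75 − 1.25/2 = 2.125 → r_n = 129.5 kips; interior l_c = 4.125 − 1.25 = 2.875 → r_n = 137.1 kips.
  R_n,bearing = 1·129.5 + 2·137.1 = 403.7 kips → 0.75 × 403.7 = 303 kips.
Bolt shear governs: 152 kips.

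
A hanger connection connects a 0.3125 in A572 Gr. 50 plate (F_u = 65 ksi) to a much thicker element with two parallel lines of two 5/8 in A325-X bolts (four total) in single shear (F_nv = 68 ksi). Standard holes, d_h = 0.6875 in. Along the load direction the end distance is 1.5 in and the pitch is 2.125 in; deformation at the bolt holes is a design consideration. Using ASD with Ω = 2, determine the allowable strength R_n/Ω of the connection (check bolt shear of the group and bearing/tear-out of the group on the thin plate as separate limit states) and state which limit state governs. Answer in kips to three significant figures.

Bolt shear: A_b = π·0.625²/4 = 0.3068 in²; R_n = 68 × 0.3068 × 4 × 1 = 83.45 kips → 83.45 / 2 = 41.7 kips.
Bearing (1.2 l_c t F_u ≤ 2.4 d t F_u): upper limit = 2.4·0.625·0.3125·65 = 30.47 kips.
  Edge l_c = 1.5 − 0.6875/2 = 1.156 → r_n = 28.18 kips; interior l_c = 2.125 − 0.6875 = 1.438 → r_n = 30.47 kips.
  R_n,bearing = 2·28.18 + 2·30.47 = 117.3 kips → 117.3 / 2 = 58.7 kips.
Bolt shear governs: 41.7 kips.

41.7 kips (bolt shear governs)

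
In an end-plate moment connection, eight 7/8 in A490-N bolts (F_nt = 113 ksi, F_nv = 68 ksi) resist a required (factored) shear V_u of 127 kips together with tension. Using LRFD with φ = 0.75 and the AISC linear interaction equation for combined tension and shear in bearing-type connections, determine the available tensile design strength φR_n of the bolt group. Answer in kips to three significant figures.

A_b = π·0.875²/4 = 0.6013 in²; f_rv = 127 / (8 × 0.6013) = 26.4 ksi.
F'_nt = 1.3 F_nt − (F_nt / φF_nv) f_rv = 1.3·113 − (113/(0.75·68))·26.4 = 88.41 ksi, capped at F_nt → F'_nt = 88.41 ksi.
R_n = F'_nt · A_b · n = 88.41 × 0.6013 × 8 = 425.3 kips.
Design strength φR_n = 0.75 × 425.3 = 319 kips.

319 kips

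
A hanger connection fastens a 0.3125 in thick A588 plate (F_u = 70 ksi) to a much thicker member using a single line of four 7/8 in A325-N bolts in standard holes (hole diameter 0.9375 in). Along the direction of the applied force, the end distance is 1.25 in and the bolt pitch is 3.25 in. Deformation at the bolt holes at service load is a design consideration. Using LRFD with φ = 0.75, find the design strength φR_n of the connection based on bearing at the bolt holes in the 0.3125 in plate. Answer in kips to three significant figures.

119 kips

Per bolt r_n = 1.2 l_c t F_u ≤ 2.4 d t F_u; upper limit = 2.4 × 0.875 × 0.3125 × 70 = 45.94 kips.
Edge bolt: l_c = 1.25 − 0.9375/2 = 0.7812 in → 1.2 × 0.7812 × 0.3125 × 70 = 20.51 → r_n = 20.51 kips.
Interior bolts: l_c = 3.25 − 0.9375 = 2.312 in → 1.2 × 2.312 × 0.3125 × 70 = 60.7 → r_n = 45.94 kips.
R_n = 1 × 20.51 + 3 × 45.94 = 158.3 kips.
Design strength φR_n = 0.75 × 158.3 = 119 kips.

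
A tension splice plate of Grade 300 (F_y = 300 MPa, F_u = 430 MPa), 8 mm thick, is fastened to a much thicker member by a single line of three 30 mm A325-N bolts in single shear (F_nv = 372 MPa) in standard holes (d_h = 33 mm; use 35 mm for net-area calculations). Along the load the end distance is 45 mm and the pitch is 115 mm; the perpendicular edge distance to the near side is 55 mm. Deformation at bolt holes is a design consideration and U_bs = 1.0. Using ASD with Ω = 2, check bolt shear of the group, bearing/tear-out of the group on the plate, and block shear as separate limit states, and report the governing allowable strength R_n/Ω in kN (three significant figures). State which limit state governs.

258 kN (block shear governs)

Bolt shear: A_b = π·30²/4 = 706.9 mm²; R_n = 372 × 706.9 × 3 × 1 / 1000 = 788.9 kN → 788.9 / 2 = 394 kN.
Bearing: edge l_c = 28.5, r_n = 117.6 kN; interior l_c = 82, r_n = 247.7 kN; R_n = 117.6 + 2·247.7 = 613 kN → 307 kN.
Block shear: A_gv = 2200, A_nv = 1500, A_nt = 300 mm²; R_n = min(0.6F_uA_nv, 0.6F_yA_gv) + U_bs·F_u·A_nt = 516 kN → 258 kN.
Block shear governs: 258 kN.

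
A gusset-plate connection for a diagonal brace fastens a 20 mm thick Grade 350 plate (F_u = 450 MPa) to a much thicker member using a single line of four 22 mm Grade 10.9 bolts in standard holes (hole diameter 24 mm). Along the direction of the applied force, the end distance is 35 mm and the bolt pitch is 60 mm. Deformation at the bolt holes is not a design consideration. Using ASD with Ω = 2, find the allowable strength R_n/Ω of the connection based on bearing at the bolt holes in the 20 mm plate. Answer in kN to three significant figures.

884 kN

Per bolt r_n = 1.5 l_c t F_u ≤ 3.0 d t F_u; upper limit = 3.0 × 22 × 20 × 450 / 1000 = 594 kN.
Edge bolt: l_c = 35 − 24/2 = 23 mm → 1.5 × 23 × 20 × 450 / 1000 = 310.5 → r_n = 310.5 kN.
Interior bolts: l_c = 60 − 24 = 36 mm → 1.5 × 36 × 20 × 450 / 1000 = 486 → r_n = 486 kN.
R_n = 1 × 310.5 + 3 × 486 = 1768 kN.
Allowable strength R_n/Ω = 1768 / 2 = 884 kN.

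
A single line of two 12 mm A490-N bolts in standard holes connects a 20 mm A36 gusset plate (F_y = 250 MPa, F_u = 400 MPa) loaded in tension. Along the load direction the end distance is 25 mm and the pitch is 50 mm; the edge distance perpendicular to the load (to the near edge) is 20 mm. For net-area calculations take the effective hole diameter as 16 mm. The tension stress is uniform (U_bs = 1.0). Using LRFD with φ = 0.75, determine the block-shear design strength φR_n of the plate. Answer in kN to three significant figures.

241 kN

Shear plane L_v = 25 + 1·50 = 75 mm; A_gv = 75 × 20 = 1500 mm².
A_nv = (75 − 1.5·16) × 20 = 1020 mm².
A_nt = (20 − 0.5·16) × 20 = 240 mm².
0.6 F_u A_nv = 244.8 kN; 0.6 F_y A_gv = 225 kN → shear yielding governs the shear term.
R_n = 225 + 1.0 × 400 × 240 / 1000 = 321 kN.
Design strength φR_n = 0.75 × 321 = 241 kN.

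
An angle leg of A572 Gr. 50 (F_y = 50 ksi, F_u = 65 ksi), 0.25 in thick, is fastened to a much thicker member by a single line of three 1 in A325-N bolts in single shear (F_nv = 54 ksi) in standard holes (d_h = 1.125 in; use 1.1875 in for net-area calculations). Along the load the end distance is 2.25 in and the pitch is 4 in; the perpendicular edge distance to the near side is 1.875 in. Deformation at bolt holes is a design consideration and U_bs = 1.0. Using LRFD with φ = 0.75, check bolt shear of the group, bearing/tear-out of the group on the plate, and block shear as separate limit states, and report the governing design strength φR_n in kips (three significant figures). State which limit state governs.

Bolt shear: A_b = π·1²/4 = 0.7854 in²; R_n = 54 × 0.7854 × 3 × 1 = 127.2 kips → 0.75 × 127.2 = 95.4 kips.
Bearing: edge l_c = 1.688, r_n = 32.91 kips; interior l_c = 2.875, r_n = 39 kips; R_n = 32.91 + 2·39 = 110.9 kips → 83.2 kips.
Block shear: A_gv = 2.562, A_nv = 1.82, A_nt = 0.3203 in²; R_n = min(0.6F_uA_nv, 0.6F_yA_gv) + U_bs·F_u·A_nt = 91.81 kips → 68.9 kips.
Block shear governs: 68.9 kips.

68.9 kips (block shear governs)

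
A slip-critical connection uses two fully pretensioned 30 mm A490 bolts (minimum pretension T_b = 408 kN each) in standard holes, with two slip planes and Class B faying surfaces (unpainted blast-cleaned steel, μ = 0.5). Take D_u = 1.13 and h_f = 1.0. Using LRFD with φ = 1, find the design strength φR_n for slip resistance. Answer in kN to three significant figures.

R_n = μ · D_u · h_f · T_b · n_s · n_b = 0.5 × 1.13 × 1.0 × 408 × 2 × 2 = 922.1 kN.
Design strength φR_n = 1 × 922.1 = 922 kN.

922 kN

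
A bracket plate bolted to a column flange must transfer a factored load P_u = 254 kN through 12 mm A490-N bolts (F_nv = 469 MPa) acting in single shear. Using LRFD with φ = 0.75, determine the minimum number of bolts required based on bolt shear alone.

A_b = π·12²/4 = 113.1 mm².
Per-bolt design strength φR_n = 0.75 × 469 × 113.1 × 1 / 1000 = 39.78 kN.
n ≥ 254 / 39.78 = 6.385 → use 7 bolts.

7 bolts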